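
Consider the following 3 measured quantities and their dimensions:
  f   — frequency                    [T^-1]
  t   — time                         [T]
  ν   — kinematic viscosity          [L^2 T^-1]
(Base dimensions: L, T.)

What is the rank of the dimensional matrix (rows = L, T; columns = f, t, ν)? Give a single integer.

Write exponents as rows L,T / cols f,t,ν:
  L: [ 0  0  2]
  T: [-1  1 -1]
Echelon form has 2 nonzero rows (pivots: f,ν)

2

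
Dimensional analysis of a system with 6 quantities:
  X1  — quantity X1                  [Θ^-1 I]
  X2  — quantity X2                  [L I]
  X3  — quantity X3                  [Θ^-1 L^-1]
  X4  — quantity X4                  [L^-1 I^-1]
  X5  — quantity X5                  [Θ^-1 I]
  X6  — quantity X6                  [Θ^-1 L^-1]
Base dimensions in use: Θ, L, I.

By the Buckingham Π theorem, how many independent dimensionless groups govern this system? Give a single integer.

Dimensional matrix (Θ×L×I by X1×X2×X3×X4×X5×X6):
  Θ: [-1  0 -1  0 -1 -1]
  L: [ 0  1 -1 -1  0 -1]
  I: [ 1  1  0 -1  1  0]
Echelon form has 2 nonzero rows (pivots: X1,X2)
n=6, r=2 ⇒ 4 dimensionless groups

4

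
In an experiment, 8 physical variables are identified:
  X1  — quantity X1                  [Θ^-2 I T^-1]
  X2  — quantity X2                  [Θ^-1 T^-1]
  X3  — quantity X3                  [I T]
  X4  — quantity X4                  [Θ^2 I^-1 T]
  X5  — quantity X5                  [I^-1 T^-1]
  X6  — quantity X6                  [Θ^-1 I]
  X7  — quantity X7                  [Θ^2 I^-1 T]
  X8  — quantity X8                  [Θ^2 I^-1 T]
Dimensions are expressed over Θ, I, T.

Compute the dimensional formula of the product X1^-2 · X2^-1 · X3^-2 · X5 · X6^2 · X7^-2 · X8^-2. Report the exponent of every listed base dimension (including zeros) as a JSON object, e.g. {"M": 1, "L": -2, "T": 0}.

Dimensional matrix (Θ×I×T by X1×X2×X3×X4×X5×X6×X7×X8):
  Θ: [-2 -1  0  2  0 -1  2  2]
  I: [ 1  0  1 -1 -1  1 -1 -1]
  T: [-1 -1  1  1 -1  0  1  1]
  [Θ]: (-2)·-2+(-1)·-1+(-2)·0+(1)·0+(2)·-1+(-2)·2+(-2)·2 = -5
  [I]: (-2)·1+(-1)·0+(-2)·1+(1)·-1+(2)·1+(-2)·-1+(-2)·-1 = 1
  [T]: (-2)·-1+(-1)·-1+(-2)·1+(1)·-1+(2)·0+(-2)·1+(-2)·1 = -4
⇒ Θ^-5 I T^-4

{"Θ": -5, "I": 1, "T": -4}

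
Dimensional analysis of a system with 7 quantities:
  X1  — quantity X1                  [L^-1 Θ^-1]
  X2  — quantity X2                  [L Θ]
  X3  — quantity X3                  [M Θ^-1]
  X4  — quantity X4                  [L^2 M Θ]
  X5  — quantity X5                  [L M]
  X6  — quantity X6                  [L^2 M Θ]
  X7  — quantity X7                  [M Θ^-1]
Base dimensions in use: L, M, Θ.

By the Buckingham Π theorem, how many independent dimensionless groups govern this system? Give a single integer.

5

Exponent matrix [L,M,Θ] × [X1,X2,X3,X4,X5,X6,X7]:
  L: [-1  1  0  2  1  2  0]
  M: [ 0  0  1  1  1  1  1]
  Θ: [-1  1 -1  1  0  1 -1]
RREF → pivots at {X1,X3} ⇒ r = 2
n=7, r=2 ⇒ 5 dimensionless groups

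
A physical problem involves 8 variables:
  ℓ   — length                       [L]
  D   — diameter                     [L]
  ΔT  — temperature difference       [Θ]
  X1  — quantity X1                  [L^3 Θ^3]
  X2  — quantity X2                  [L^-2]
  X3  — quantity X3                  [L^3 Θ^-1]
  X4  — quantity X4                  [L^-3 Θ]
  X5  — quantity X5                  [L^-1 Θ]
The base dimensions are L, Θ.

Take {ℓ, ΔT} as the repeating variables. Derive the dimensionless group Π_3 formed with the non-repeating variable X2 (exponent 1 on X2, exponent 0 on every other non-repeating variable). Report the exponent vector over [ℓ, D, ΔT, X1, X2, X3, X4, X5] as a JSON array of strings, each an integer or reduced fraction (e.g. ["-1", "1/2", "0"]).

["2", "0", "0", "0", "1", "0", "0", "0"]

Exponent matrix [L,Θ] × [ℓ,D,ΔT,X1,X2,X3,X4,X5]:
  L: [ 1  1  0  3 -2  3 -3 -1]
  Θ: [ 0  0  1  3  0 -1  1  1]
Row reduction gives pivot columns ℓ,ΔT; rank = 2
Repeat: ℓ,ΔT; free: D,X1,X2,X3,X4,X5
RREF:
  r0: [   1    1    0    3   -2    3   -3   -1]
  r1: [   0    0    1    3    0   -1    1    1]
Fix exponent of X2 at 1, D at 0, X1 at 0, X3 at 0, X4 at 0, X5 at 0; solve each RREF row for its pivot's exponent:
  r0: exp(ℓ) + (-2)·1 = 0 ⇒ exp(ℓ) = 2
  r1: exp(ΔT) + (0)·1 = 0 ⇒ exp(ΔT) = 0
Π_3 = ℓ^2 · X2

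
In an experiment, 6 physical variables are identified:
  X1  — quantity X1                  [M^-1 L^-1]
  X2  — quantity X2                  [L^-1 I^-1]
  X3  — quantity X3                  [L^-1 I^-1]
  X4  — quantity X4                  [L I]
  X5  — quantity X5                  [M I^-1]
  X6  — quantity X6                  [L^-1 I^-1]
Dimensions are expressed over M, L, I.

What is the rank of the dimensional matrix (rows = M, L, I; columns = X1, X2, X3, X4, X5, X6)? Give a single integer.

Write exponents as rows M,L,I / cols X1,X2,X3,X4,X5,X6:
  M: [-1  0  0  0  1  0]
  L: [-1 -1 -1  1  0 -1]
  I: [ 0 -1 -1  1 -1 -1]
RREF → pivots at {X1,X2} ⇒ r = 2

2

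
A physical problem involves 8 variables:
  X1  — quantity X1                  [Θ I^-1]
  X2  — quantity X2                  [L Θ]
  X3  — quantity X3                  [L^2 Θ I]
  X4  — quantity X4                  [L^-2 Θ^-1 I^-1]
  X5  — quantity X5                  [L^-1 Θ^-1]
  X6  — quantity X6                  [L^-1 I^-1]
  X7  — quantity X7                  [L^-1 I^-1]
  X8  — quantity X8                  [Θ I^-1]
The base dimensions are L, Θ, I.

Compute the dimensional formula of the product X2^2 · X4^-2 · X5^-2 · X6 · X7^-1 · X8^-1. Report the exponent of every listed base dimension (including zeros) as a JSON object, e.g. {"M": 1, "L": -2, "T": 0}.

Dimensional matrix (L×Θ×I by X1×X2×X3×X4×X5×X6×X7×X8):
  L: [ 0  1  2 -2 -1 -1 -1  0]
  Θ: [ 1  1  1 -1 -1  0  0  1]
  I: [-1  0  1 -1  0 -1 -1 -1]
  [L]: (2)·1+(-2)·-2+(-2)·-1+(1)·-1+(-1)·-1+(-1)·0 = 8
  [Θ]: (2)·1+(-2)·-1+(-2)·-1+(1)·0+(-1)·0+(-1)·1 = 5
  [I]: (2)·0+(-2)·-1+(-2)·0+(1)·-1+(-1)·-1+(-1)·-1 = 3
⇒ L^8 Θ^5 I^3

{"L": 8, "Θ": 5, "I": 3}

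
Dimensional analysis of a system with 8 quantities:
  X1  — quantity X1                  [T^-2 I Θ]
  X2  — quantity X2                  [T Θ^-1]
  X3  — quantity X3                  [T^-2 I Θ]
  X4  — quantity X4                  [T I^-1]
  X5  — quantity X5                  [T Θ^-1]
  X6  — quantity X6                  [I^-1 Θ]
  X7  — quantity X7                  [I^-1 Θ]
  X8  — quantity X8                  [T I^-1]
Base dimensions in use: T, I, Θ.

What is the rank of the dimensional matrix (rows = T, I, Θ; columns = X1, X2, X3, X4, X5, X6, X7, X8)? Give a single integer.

2

Dimensional matrix (T×I×Θ by X1×X2×X3×X4×X5×X6×X7×X8):
  T: [-2  1 -2  1  1  0  0  1]
  I: [ 1  0  1 -1  0 -1 -1 -1]
  Θ: [ 1 -1  1  0 -1  1  1  0]
Echelon form has 2 nonzero rows (pivots: X1,X2)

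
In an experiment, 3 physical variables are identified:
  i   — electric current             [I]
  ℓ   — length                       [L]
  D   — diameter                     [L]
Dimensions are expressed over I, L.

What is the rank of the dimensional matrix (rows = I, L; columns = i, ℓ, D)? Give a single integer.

2

Exponent matrix [I,L] × [i,ℓ,D]:
  I: [ 1  0  0]
  L: [ 0  1  1]
Row reduction gives pivot columns i,ℓ; rank = 2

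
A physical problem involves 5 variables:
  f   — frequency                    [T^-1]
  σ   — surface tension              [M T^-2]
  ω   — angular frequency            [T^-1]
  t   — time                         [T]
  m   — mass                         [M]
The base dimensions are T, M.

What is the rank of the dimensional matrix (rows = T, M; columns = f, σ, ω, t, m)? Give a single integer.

2

Write exponents as rows T,M / cols f,σ,ω,t,m:
  T: [-1 -2 -1  1  0]
  M: [ 0  1  0  0  1]
RREF → pivots at {f,σ} ⇒ r = 2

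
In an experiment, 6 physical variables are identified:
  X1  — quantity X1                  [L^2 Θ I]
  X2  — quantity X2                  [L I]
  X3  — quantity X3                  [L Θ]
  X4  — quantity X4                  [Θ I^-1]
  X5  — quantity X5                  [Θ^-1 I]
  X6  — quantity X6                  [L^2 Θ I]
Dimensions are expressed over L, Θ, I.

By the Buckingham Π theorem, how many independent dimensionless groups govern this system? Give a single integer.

Write exponents as rows L,Θ,I / cols X1,X2,X3,X4,X5,X6:
  L: [ 2  1  1  0  0  2]
  Θ: [ 1  0  1  1 -1  1]
  I: [ 1  1  0 -1  1  1]
Row reduction gives pivot columns X1,X2; rank = 2
6 vars − rank 2 = 4 Π groups

4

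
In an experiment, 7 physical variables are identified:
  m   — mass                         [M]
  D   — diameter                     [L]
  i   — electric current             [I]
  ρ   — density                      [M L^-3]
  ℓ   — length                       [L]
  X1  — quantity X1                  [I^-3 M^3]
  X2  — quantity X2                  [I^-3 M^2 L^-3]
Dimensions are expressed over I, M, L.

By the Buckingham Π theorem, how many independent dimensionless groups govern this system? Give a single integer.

Dimensional matrix (I×M×L by m×D×i×ρ×ℓ×X1×X2):
  I: [ 0  0  1  0  0 -3 -3]
  M: [ 1  0  0  1  0  3  2]
  L: [ 0  1  0 -3  1  0 -3]
Row reduction gives pivot columns m,D,i; rank = 3
7 vars − rank 3 = 4 Π groups

4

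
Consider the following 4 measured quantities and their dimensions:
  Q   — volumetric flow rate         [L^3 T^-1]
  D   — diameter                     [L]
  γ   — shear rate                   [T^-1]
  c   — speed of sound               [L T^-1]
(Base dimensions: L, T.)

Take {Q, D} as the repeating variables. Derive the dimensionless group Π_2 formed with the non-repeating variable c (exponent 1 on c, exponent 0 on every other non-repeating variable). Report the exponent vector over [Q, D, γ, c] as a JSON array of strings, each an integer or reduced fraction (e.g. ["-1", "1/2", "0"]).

Exponent matrix [L,T] × [Q,D,γ,c]:
  L: [ 3  1  0  1]
  T: [-1  0 -1 -1]
RREF → pivots at {Q,D} ⇒ r = 2
Repeat: Q,D; free: γ,c
RREF:
  r0: [   1    0    1    1]
  r1: [   0    1   -3   -2]
Fix exponent of c at 1, γ at 0; solve each RREF row for its pivot's exponent:
  r0: exp(Q) + (1)·1 = 0 ⇒ exp(Q) = -1
  r1: exp(D) + (-2)·1 = 0 ⇒ exp(D) = 2
Π_2 = Q^-1 · D^2 · c

["-1", "2", "0", "1"]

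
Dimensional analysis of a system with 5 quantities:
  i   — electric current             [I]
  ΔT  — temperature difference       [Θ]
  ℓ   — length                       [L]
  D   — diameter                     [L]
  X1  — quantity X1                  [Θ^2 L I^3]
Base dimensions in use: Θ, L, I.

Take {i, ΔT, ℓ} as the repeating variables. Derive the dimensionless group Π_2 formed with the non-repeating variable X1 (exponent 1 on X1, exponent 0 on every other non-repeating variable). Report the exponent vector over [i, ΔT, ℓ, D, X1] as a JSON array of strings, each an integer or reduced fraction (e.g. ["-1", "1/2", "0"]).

["-3", "-2", "-1", "0", "1"]

Dimensional matrix (Θ×L×I by i×ΔT×ℓ×D×X1):
  Θ: [ 0  1  0  0  2]
  L: [ 0  0  1  1  1]
  I: [ 1  0  0  0  3]
Echelon form has 3 nonzero rows (pivots: i,ΔT,ℓ)
Repeat: i,ΔT,ℓ; free: D,X1
RREF:
  r0: [   1    0    0    0    3]
  r1: [   0    1    0    0    2]
  r2: [   0    0    1    1    1]
Fix exponent of X1 at 1, D at 0; solve each RREF row for its pivot's exponent:
  r0: exp(i) + (3)·1 = 0 ⇒ exp(i) = -3
  r1: exp(ΔT) + (2)·1 = 0 ⇒ exp(ΔT) = -2
  r2: exp(ℓ) + (1)·1 = 0 ⇒ exp(ℓ) = -1
Π_2 = i^-3 · ΔT^-2 · ℓ^-1 · X1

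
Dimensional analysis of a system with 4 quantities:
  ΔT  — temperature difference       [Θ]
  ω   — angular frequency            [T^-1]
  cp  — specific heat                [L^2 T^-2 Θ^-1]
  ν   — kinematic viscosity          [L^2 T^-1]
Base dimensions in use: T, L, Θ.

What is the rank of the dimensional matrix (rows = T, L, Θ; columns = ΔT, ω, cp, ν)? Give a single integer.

Write exponents as rows T,L,Θ / cols ΔT,ω,cp,ν:
  T: [ 0 -1 -2 -1]
  L: [ 0  0  2  2]
  Θ: [ 1  0 -1  0]
Row reduction gives pivot columns ΔT,ω,cp; rank = 3

3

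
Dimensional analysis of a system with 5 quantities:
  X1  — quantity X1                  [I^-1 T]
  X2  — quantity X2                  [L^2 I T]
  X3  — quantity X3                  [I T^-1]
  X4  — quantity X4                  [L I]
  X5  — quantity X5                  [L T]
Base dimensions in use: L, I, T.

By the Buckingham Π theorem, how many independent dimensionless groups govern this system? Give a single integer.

3

Exponent matrix [L,I,T] × [X1,X2,X3,X4,X5]:
  L: [ 0  2  0  1  1]
  I: [-1  1  1  1  0]
  T: [ 1  1 -1  0  1]
RREF → pivots at {X1,X2} ⇒ r = 2
5 vars − rank 2 = 3 Π groups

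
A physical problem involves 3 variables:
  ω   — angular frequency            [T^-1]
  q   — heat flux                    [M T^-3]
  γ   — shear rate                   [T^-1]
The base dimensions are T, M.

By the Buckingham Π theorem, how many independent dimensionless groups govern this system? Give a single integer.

Write exponents as rows T,M / cols ω,q,γ:
  T: [-1 -3 -1]
  M: [ 0  1  0]
Echelon form has 2 nonzero rows (pivots: ω,q)
3 vars − rank 2 = 1 Π group

1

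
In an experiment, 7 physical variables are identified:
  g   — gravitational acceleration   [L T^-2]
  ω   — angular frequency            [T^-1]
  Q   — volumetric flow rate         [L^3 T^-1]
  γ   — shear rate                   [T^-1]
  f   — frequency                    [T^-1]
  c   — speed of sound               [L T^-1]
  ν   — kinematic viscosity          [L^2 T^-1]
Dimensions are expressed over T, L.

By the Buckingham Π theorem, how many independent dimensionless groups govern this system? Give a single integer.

5

Dimensional matrix (T×L by g×ω×Q×γ×f×c×ν):
  T: [-2 -1 -1 -1 -1 -1 -1]
  L: [ 1  0  3  0  0  1  2]
RREF → pivots at {g,ω} ⇒ r = 2
Π count = n − r = 7 − 2 = 5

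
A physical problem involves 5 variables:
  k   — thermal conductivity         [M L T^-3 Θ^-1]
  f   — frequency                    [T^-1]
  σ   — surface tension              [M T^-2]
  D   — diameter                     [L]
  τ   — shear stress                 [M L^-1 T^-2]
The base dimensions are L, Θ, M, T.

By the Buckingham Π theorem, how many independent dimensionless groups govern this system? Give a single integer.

1

Exponent matrix [L,Θ,M,T] × [k,f,σ,D,τ]:
  L: [ 1  0  0  1 -1]
  Θ: [-1  0  0  0  0]
  M: [ 1  0  1  0  1]
  T: [-3 -1 -2  0 -2]
RREF → pivots at {k,f,σ,D} ⇒ r = 4
5 vars − rank 4 = 1 Π group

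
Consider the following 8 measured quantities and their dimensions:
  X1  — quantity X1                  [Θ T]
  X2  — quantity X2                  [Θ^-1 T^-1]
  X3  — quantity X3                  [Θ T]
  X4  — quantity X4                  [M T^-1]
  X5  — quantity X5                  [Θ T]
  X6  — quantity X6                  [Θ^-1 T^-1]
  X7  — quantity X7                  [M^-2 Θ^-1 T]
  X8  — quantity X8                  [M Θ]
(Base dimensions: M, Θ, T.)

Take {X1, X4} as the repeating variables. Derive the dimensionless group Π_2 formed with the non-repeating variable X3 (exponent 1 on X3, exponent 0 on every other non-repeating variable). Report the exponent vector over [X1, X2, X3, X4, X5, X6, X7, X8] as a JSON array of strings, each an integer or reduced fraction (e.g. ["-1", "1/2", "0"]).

Exponent matrix [M,Θ,T] × [X1,X2,X3,X4,X5,X6,X7,X8]:
  M: [ 0  0  0  1  0  0 -2  1]
  Θ: [ 1 -1  1  0  1 -1 -1  1]
  T: [ 1 -1  1 -1  1 -1  1  0]
RREF → pivots at {X1,X4} ⇒ r = 2
Pivot set = {X1,X4}, free = {X2,X3,X5,X6,X7,X8}
RREF:
  r0: [   1   -1    1    0    1   -1   -1    1]
  r1: [   0    0    0    1    0    0   -2    1]
  r2: [   0    0    0    0    0    0    0    0]
Fix exponent of X3 at 1, X2 at 0, X5 at 0, X6 at 0, X7 at 0, X8 at 0; solve each RREF row for its pivot's exponent:
  r0: exp(X1) + (1)·1 = 0 ⇒ exp(X1) = -1
  r1: exp(X4) + (0)·1 = 0 ⇒ exp(X4) = 0
Π_2 = X1^-1 · X3

["-1", "0", "1", "0", "0", "0", "0", "0"]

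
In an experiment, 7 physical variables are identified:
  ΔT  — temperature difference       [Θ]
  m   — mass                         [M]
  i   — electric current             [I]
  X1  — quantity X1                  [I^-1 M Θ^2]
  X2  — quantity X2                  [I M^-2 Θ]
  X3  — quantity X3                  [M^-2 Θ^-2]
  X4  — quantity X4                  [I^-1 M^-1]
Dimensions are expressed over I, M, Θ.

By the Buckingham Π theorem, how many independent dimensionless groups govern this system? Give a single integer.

4

Exponent matrix [I,M,Θ] × [ΔT,m,i,X1,X2,X3,X4]:
  I: [ 0  0  1 -1  1  0 -1]
  M: [ 0  1  0  1 -2 -2 -1]
  Θ: [ 1  0  0  2  1 -2  0]
Echelon form has 3 nonzero rows (pivots: ΔT,m,i)
7 vars − rank 3 = 4 Π groups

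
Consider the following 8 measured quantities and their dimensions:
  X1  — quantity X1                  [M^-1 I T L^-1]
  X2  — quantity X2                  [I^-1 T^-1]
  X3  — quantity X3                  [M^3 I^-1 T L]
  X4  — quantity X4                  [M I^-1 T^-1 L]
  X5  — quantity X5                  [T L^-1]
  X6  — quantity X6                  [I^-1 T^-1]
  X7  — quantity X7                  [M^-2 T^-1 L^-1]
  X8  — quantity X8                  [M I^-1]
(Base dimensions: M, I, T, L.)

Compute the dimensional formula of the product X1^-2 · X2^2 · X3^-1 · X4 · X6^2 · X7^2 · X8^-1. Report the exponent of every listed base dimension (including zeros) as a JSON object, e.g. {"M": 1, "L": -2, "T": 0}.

Dimensional matrix (M×I×T×L by X1×X2×X3×X4×X5×X6×X7×X8):
  M: [-1  0  3  1  0  0 -2  1]
  I: [ 1 -1 -1 -1  0 -1  0 -1]
  T: [ 1 -1  1 -1  1 -1 -1  0]
  L: [-1  0  1  1 -1  0 -1  0]
  [M]: (-2)·-1+(2)·0+(-1)·3+(1)·1+(2)·0+(2)·-2+(-1)·1 = -5
  [I]: (-2)·1+(2)·-1+(-1)·-1+(1)·-1+(2)·-1+(2)·0+(-1)·-1 = -5
  [T]: (-2)·1+(2)·-1+(-1)·1+(1)·-1+(2)·-1+(2)·-1+(-1)·0 = -10
  [L]: (-2)·-1+(2)·0+(-1)·1+(1)·1+(2)·0+(2)·-1+(-1)·0 = 0
⇒ M^-5 I^-5 T^-10

{"M": -5, "I": -5, "T": -10, "L": 0}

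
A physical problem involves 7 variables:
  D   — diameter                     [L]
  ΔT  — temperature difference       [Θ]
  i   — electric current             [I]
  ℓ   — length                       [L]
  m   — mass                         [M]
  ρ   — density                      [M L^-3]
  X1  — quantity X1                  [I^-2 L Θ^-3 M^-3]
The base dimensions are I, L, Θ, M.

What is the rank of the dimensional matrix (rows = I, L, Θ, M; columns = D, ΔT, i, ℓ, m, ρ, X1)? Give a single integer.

Write exponents as rows I,L,Θ,M / cols D,ΔT,i,ℓ,m,ρ,X1:
  I: [ 0  0  1  0  0  0 -2]
  L: [ 1  0  0  1  0 -3  1]
  Θ: [ 0  1  0  0  0  0 -3]
  M: [ 0  0  0  0  1  1 -3]
Row reduction gives pivot columns D,ΔT,i,m; rank = 4

4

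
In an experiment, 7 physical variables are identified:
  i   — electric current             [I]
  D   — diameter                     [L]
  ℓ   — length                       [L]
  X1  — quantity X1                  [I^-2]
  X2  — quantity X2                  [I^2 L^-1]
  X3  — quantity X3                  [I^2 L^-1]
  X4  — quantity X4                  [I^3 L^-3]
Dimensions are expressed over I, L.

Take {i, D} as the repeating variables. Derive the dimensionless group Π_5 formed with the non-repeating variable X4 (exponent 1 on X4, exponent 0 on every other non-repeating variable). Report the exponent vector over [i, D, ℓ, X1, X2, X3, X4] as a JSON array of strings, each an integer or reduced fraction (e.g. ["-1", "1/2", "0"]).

Exponent matrix [I,L] × [i,D,ℓ,X1,X2,X3,X4]:
  I: [ 1  0  0 -2  2  2  3]
  L: [ 0  1  1  0 -1 -1 -3]
Echelon form has 2 nonzero rows (pivots: i,D)
Pivot set = {i,D}, free = {ℓ,X1,X2,X3,X4}
RREF:
  r0: [   1    0    0   -2    2    2    3]
  r1: [   0    1    1    0   -1   -1   -3]
Fix exponent of X4 at 1, ℓ at 0, X1 at 0, X2 at 0, X3 at 0; solve each RREF row for its pivot's exponent:
  r0: exp(i) + (3)·1 = 0 ⇒ exp(i) = -3
  r1: exp(D) + (-3)·1 = 0 ⇒ exp(D) = 3
Π_5 = i^-3 · D^3 · X4

["-3", "3", "0", "0", "0", "0", "1"]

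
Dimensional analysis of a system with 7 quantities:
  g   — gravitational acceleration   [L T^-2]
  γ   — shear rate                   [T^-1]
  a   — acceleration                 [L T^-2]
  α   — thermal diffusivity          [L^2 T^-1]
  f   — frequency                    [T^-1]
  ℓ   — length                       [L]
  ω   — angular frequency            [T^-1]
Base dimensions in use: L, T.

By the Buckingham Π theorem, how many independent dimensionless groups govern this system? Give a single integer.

5

Exponent matrix [L,T] × [g,γ,a,α,f,ℓ,ω]:
  L: [ 1  0  1  2  0  1  0]
  T: [-2 -1 -2 -1 -1  0 -1]
Echelon form has 2 nonzero rows (pivots: g,γ)
n=7, r=2 ⇒ 5 dimensionless groups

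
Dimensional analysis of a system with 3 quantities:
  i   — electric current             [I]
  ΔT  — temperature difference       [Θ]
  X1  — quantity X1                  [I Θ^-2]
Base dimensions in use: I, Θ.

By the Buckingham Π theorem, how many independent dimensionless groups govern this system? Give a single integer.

Dimensional matrix (I×Θ by i×ΔT×X1):
  I: [ 1  0  1]
  Θ: [ 0  1 -2]
RREF → pivots at {i,ΔT} ⇒ r = 2
n=3, r=2 ⇒ 1 dimensionless group

1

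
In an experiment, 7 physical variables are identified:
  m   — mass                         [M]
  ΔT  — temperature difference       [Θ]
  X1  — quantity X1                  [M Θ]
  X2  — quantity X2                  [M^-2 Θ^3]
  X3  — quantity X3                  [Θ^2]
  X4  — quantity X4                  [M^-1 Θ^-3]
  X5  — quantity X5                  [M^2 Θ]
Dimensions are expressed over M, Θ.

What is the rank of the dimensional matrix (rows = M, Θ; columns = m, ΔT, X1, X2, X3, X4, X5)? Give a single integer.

Dimensional matrix (M×Θ by m×ΔT×X1×X2×X3×X4×X5):
  M: [ 1  0  1 -2  0 -1  2]
  Θ: [ 0  1  1  3  2 -3  1]
Echelon form has 2 nonzero rows (pivots: m,ΔT)

2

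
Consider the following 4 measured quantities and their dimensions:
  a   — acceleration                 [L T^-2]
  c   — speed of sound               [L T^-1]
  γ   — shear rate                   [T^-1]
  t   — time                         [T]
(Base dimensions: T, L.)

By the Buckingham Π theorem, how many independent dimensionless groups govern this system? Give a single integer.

Dimensional matrix (T×L by a×c×γ×t):
  T: [-2 -1 -1  1]
  L: [ 1  1  0  0]
Echelon form has 2 nonzero rows (pivots: a,c)
n=4, r=2 ⇒ 2 dimensionless groups

2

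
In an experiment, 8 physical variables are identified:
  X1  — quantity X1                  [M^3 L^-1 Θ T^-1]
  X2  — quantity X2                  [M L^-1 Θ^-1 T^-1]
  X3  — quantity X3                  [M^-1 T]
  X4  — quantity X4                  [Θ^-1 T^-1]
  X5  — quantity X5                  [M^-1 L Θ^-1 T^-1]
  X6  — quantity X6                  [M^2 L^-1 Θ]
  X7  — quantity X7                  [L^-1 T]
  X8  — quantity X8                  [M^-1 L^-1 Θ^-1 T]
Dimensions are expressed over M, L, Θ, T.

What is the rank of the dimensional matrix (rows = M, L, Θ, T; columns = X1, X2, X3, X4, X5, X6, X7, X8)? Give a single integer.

Exponent matrix [M,L,Θ,T] × [X1,X2,X3,X4,X5,X6,X7,X8]:
  M: [ 3  1 -1  0 -1  2  0 -1]
  L: [-1 -1  0  0  1 -1 -1 -1]
  Θ: [ 1 -1  0 -1 -1  1  0 -1]
  T: [-1 -1  1 -1 -1  0  1  1]
Row reduction gives pivot columns X1,X2,X3; rank = 3

3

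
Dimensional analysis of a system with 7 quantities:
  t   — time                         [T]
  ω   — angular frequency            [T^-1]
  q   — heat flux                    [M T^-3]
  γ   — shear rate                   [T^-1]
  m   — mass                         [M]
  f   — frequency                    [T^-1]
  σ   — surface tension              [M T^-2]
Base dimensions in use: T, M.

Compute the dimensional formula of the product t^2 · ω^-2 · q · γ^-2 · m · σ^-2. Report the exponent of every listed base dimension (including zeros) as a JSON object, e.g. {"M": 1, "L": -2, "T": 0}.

{"T": 7, "M": 0}

Dimensional matrix (T×M by t×ω×q×γ×m×f×σ):
  T: [ 1 -1 -3 -1  0 -1 -2]
  M: [ 0  0  1  0  1  0  1]
  [T]: (2)·1+(-2)·-1+(1)·-3+(-2)·-1+(1)·0+(-2)·-2 = 7
  [M]: (2)·0+(-2)·0+(1)·1+(-2)·0+(1)·1+(-2)·1 = 0
⇒ T^7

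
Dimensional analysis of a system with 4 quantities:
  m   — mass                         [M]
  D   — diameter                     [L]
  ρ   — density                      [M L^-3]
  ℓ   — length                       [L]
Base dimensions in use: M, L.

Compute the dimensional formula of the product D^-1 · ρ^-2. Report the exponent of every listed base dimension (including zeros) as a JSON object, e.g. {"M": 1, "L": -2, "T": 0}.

{"M": -2, "L": 5}

Dimensional matrix (M×L by m×D×ρ×ℓ):
  M: [ 1  0  1  0]
  L: [ 0  1 -3  1]
  [M]: (-1)·0+(-2)·1 = -2
  [L]: (-1)·1+(-2)·-3 = 5
⇒ M^-2 L^5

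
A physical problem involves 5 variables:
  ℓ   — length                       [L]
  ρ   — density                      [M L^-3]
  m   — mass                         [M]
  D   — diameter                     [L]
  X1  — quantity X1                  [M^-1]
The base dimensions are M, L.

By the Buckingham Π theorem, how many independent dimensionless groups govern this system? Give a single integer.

3

Write exponents as rows M,L / cols ℓ,ρ,m,D,X1:
  M: [ 0  1  1  0 -1]
  L: [ 1 -3  0  1  0]
RREF → pivots at {ℓ,ρ} ⇒ r = 2
Π count = n − r = 5 − 2 = 3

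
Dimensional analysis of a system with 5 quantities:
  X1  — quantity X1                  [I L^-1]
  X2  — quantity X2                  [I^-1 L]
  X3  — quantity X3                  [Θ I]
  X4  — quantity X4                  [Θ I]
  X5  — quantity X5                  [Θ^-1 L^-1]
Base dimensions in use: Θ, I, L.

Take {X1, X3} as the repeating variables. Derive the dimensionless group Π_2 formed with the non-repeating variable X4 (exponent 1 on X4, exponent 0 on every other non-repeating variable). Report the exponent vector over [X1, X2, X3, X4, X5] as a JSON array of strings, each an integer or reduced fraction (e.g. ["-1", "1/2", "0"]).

["0", "0", "-1", "1", "0"]

Exponent matrix [Θ,I,L] × [X1,X2,X3,X4,X5]:
  Θ: [ 0  0  1  1 -1]
  I: [ 1 -1  1  1  0]
  L: [-1  1  0  0 -1]
Echelon form has 2 nonzero rows (pivots: X1,X3)
Repeat: X1,X3; free: X2,X4,X5
RREF:
  r0: [   1   -1    0    0    1]
  r1: [   0    0    1    1   -1]
  r2: [   0    0    0    0    0]
Fix exponent of X4 at 1, X2 at 0, X5 at 0; solve each RREF row for its pivot's exponent:
  r0: exp(X1) + (0)·1 = 0 ⇒ exp(X1) = 0
  r1: exp(X3) + (1)·1 = 0 ⇒ exp(X3) = -1
Π_2 = X3^-1 · X4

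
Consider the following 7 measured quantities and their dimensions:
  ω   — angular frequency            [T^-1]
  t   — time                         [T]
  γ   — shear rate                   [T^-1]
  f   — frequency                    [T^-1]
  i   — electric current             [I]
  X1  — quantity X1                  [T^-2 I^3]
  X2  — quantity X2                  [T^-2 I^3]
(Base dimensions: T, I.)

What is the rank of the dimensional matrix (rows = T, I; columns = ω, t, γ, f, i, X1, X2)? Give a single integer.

2

Exponent matrix [T,I] × [ω,t,γ,f,i,X1,X2]:
  T: [-1  1 -1 -1  0 -2 -2]
  I: [ 0  0  0  0  1  3  3]
RREF → pivots at {ω,i} ⇒ r = 2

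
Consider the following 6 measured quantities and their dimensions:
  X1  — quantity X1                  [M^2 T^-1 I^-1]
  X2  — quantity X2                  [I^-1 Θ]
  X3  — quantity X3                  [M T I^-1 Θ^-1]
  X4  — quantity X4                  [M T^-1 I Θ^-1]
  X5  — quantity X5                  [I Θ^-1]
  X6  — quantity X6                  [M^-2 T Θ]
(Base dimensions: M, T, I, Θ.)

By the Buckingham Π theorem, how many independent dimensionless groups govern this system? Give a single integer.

3

Write exponents as rows M,T,I,Θ / cols X1,X2,X3,X4,X5,X6:
  M: [ 2  0  1  1  0 -2]
  T: [-1  0  1 -1  0  1]
  I: [-1 -1 -1  1  1  0]
  Θ: [ 0  1 -1 -1 -1  1]
Echelon form has 3 nonzero rows (pivots: X1,X2,X3)
6 vars − rank 3 = 3 Π groups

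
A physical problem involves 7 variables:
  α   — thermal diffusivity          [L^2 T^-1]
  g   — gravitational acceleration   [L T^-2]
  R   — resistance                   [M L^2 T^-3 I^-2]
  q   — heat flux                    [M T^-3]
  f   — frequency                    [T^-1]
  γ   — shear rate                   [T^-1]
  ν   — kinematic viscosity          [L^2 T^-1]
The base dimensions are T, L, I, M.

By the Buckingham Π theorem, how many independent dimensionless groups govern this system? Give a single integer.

Exponent matrix [T,L,I,M] × [α,g,R,q,f,γ,ν]:
  T: [-1 -2 -3 -3 -1 -1 -1]
  L: [ 2  1  2  0  0  0  2]
  I: [ 0  0 -2  0  0  0  0]
  M: [ 0  0  1  1  0  0  0]
RREF → pivots at {α,g,R,q} ⇒ r = 4
7 vars − rank 4 = 3 Π groups

3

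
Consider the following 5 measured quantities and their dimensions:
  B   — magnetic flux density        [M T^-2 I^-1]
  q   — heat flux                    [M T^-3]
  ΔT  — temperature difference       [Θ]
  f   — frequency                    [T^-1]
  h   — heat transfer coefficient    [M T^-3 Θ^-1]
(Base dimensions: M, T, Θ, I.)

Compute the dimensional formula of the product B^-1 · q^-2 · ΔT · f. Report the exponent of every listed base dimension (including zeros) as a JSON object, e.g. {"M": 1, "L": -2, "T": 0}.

Exponent matrix [M,T,Θ,I] × [B,q,ΔT,f,h]:
  M: [ 1  1  0  0  1]
  T: [-2 -3  0 -1 -3]
  Θ: [ 0  0  1  0 -1]
  I: [-1  0  0  0  0]
  [M]: (-1)·1+(-2)·1+(1)·0+(1)·0 = -3
  [T]: (-1)·-2+(-2)·-3+(1)·0+(1)·-1 = 7
  [Θ]: (-1)·0+(-2)·0+(1)·1+(1)·0 = 1
  [I]: (-1)·-1+(-2)·0+(1)·0+(1)·0 = 1
⇒ M^-3 T^7 Θ I

{"M": -3, "T": 7, "Θ": 1, "I": 1}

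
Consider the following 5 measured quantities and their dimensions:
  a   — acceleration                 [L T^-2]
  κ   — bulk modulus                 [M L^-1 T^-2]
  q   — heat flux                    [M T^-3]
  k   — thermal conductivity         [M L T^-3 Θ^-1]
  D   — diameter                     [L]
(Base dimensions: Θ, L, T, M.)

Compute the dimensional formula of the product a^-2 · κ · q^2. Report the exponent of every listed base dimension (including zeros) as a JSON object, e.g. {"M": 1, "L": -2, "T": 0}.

{"Θ": 0, "L": -3, "T": -4, "M": 3}

Dimensional matrix (Θ×L×T×M by a×κ×q×k×D):
  Θ: [ 0  0  0 -1  0]
  L: [ 1 -1  0  1  1]
  T: [-2 -2 -3 -3  0]
  M: [ 0  1  1  1  0]
  [Θ]: (-2)·0+(1)·0+(2)·0 = 0
  [L]: (-2)·1+(1)·-1+(2)·0 = -3
  [T]: (-2)·-2+(1)·-2+(2)·-3 = -4
  [M]: (-2)·0+(1)·1+(2)·1 = 3
⇒ L^-3 T^-4 M^3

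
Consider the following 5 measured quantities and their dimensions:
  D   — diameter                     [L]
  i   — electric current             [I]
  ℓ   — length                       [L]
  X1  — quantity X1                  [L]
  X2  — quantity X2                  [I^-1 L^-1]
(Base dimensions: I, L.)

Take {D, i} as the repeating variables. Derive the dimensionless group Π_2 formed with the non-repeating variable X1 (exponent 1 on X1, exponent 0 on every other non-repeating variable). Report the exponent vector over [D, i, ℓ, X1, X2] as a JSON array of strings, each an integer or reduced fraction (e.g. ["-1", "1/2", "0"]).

Dimensional matrix (I×L by D×i×ℓ×X1×X2):
  I: [ 0  1  0  0 -1]
  L: [ 1  0  1  1 -1]
Row reduction gives pivot columns D,i; rank = 2
Pivot set = {D,i}, free = {ℓ,X1,X2}
RREF:
  r0: [   1    0    1    1   -1]
  r1: [   0    1    0    0   -1]
Fix exponent of X1 at 1, ℓ at 0, X2 at 0; solve each RREF row for its pivot's exponent:
  r0: exp(D) + (1)·1 = 0 ⇒ exp(D) = -1
  r1: exp(i) + (0)·1 = 0 ⇒ exp(i) = 0
Π_2 = D^-1 · X1

["-1", "0", "0", "1", "0"]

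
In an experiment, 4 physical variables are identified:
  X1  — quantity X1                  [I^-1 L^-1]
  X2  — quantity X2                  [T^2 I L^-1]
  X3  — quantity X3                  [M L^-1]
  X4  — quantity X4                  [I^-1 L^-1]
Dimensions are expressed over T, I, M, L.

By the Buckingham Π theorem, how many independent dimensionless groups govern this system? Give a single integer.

1

Exponent matrix [T,I,M,L] × [X1,X2,X3,X4]:
  T: [ 0  2  0  0]
  I: [-1  1  0 -1]
  M: [ 0  0  1  0]
  L: [-1 -1 -1 -1]
RREF → pivots at {X1,X2,X3} ⇒ r = 3
n=4, r=3 ⇒ 1 dimensionless group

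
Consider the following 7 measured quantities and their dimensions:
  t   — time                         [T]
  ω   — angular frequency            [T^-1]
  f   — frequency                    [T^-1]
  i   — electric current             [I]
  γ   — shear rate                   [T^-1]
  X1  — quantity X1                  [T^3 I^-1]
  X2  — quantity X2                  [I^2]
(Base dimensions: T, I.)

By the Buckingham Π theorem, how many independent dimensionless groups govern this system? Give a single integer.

Exponent matrix [T,I] × [t,ω,f,i,γ,X1,X2]:
  T: [ 1 -1 -1  0 -1  3  0]
  I: [ 0  0  0  1  0 -1  2]
RREF → pivots at {t,i} ⇒ r = 2
7 vars − rank 2 = 5 Π groups

5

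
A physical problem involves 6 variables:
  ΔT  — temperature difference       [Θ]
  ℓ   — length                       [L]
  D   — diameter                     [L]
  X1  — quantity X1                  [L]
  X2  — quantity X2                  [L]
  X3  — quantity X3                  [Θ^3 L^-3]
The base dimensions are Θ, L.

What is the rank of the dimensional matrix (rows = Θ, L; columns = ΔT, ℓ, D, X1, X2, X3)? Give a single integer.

Dimensional matrix (Θ×L by ΔT×ℓ×D×X1×X2×X3):
  Θ: [ 1  0  0  0  0  3]
  L: [ 0  1  1  1  1 -3]
RREF → pivots at {ΔT,ℓ} ⇒ r = 2

2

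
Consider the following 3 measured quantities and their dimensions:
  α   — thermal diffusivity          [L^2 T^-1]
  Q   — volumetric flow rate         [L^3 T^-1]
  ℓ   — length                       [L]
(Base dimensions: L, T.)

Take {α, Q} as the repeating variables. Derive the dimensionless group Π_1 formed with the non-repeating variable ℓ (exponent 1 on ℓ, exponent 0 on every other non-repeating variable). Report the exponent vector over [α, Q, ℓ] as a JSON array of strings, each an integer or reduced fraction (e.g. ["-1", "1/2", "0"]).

Write exponents as rows L,T / cols α,Q,ℓ:
  L: [ 2  3  1]
  T: [-1 -1  0]
Row reduction gives pivot columns α,Q; rank = 2
Pivot set = {α,Q}, free = {ℓ}
RREF:
  r0: [   1    0   -1]
  r1: [   0    1    1]
Fix exponent of ℓ at 1; solve each RREF row for its pivot's exponent:
  r0: exp(α) + (-1)·1 = 0 ⇒ exp(α) = 1
  r1: exp(Q) + (1)·1 = 0 ⇒ exp(Q) = -1
Π_1 = α · Q^-1 · ℓ

["1", "-1", "1"]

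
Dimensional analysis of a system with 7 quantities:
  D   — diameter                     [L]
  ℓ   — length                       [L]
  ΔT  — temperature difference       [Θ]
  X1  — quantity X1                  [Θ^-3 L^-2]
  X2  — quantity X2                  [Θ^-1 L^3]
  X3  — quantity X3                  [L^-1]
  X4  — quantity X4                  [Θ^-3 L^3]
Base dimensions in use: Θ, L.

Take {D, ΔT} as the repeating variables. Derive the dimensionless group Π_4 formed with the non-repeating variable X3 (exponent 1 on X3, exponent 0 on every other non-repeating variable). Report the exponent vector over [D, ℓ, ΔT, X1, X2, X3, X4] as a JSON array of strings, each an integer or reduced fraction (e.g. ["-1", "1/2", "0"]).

["1", "0", "0", "0", "0", "1", "0"]

Exponent matrix [Θ,L] × [D,ℓ,ΔT,X1,X2,X3,X4]:
  Θ: [ 0  0  1 -3 -1  0 -3]
  L: [ 1  1  0 -2  3 -1  3]
RREF → pivots at {D,ΔT} ⇒ r = 2
Pivot set = {D,ΔT}, free = {ℓ,X1,X2,X3,X4}
RREF:
  r0: [   1    1    0   -2    3   -1    3]
  r1: [   0    0    1   -3   -1    0   -3]
Fix exponent of X3 at 1, ℓ at 0, X1 at 0, X2 at 0, X4 at 0; solve each RREF row for its pivot's exponent:
  r0: exp(D) + (-1)·1 = 0 ⇒ exp(D) = 1
  r1: exp(ΔT) + (0)·1 = 0 ⇒ exp(ΔT) = 0
Π_4 = D · X3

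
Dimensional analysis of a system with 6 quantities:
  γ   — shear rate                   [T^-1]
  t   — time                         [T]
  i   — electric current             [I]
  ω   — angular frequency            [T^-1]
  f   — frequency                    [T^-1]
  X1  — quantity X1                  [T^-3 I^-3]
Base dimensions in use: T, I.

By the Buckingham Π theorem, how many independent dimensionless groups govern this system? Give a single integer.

Write exponents as rows T,I / cols γ,t,i,ω,f,X1:
  T: [-1  1  0 -1 -1 -3]
  I: [ 0  0  1  0  0 -3]
RREF → pivots at {γ,i} ⇒ r = 2
6 vars − rank 2 = 4 Π groups

4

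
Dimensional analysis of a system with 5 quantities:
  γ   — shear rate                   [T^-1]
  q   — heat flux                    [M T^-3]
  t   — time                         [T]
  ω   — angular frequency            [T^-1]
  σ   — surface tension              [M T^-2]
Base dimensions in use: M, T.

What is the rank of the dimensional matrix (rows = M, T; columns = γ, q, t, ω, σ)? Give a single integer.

2

Write exponents as rows M,T / cols γ,q,t,ω,σ:
  M: [ 0  1  0  0  1]
  T: [-1 -3  1 -1 -2]
Echelon form has 2 nonzero rows (pivots: γ,q)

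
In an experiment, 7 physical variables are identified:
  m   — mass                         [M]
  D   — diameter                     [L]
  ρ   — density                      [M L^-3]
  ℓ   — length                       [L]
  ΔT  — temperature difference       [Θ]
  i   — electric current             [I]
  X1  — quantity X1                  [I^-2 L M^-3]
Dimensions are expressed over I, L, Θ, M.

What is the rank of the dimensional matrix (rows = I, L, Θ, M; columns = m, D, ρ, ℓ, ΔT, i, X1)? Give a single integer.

4

Write exponents as rows I,L,Θ,M / cols m,D,ρ,ℓ,ΔT,i,X1:
  I: [ 0  0  0  0  0  1 -2]
  L: [ 0  1 -3  1  0  0  1]
  Θ: [ 0  0  0  0  1  0  0]
  M: [ 1  0  1  0  0  0 -3]
Echelon form has 4 nonzero rows (pivots: m,D,ΔT,i)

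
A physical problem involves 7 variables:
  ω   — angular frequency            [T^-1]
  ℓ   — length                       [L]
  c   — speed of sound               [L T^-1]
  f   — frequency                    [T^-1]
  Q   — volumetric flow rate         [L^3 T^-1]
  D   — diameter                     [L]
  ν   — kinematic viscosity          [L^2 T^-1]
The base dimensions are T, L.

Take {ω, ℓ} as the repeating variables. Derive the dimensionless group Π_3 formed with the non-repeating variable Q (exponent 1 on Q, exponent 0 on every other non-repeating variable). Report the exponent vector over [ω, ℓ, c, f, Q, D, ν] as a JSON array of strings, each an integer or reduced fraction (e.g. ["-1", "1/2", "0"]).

Dimensional matrix (T×L by ω×ℓ×c×f×Q×D×ν):
  T: [-1  0 -1 -1 -1  0 -1]
  L: [ 0  1  1  0  3  1  2]
RREF → pivots at {ω,ℓ} ⇒ r = 2
Pivot set = {ω,ℓ}, free = {c,f,Q,D,ν}
RREF:
  r0: [   1    0    1    1    1    0    1]
  r1: [   0    1    1    0    3    1    2]
Fix exponent of Q at 1, c at 0, f at 0, D at 0, ν at 0; solve each RREF row for its pivot's exponent:
  r0: exp(ω) + (1)·1 = 0 ⇒ exp(ω) = -1
  r1: exp(ℓ) + (3)·1 = 0 ⇒ exp(ℓ) = -3
Π_3 = ω^-1 · ℓ^-3 · Q

["-1", "-3", "0", "0", "1", "0", "0"]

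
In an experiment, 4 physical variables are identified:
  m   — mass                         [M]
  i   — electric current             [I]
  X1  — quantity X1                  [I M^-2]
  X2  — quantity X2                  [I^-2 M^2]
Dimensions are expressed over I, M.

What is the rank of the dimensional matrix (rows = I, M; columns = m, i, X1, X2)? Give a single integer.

2

Dimensional matrix (I×M by m×i×X1×X2):
  I: [ 0  1  1 -2]
  M: [ 1  0 -2  2]
Echelon form has 2 nonzero rows (pivots: m,i)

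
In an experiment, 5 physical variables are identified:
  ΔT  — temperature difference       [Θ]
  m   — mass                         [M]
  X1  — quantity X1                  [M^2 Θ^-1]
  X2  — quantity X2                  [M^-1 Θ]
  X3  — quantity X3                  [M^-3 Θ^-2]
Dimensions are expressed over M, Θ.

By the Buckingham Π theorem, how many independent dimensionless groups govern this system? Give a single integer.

3

Exponent matrix [M,Θ] × [ΔT,m,X1,X2,X3]:
  M: [ 0  1  2 -1 -3]
  Θ: [ 1  0 -1  1 -2]
RREF → pivots at {ΔT,m} ⇒ r = 2
5 vars − rank 2 = 3 Π groups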